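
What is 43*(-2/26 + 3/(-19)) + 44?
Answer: 8374/247 ≈ 33.903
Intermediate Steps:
43*(-2/26 + 3/(-19)) + 44 = 43*(-2*1/26 + 3*(-1/19)) + 44 = 43*(-1/13 - 3/19) + 44 = 43*(-58/247) + 44 = -2494/247 + 44 = 8374/247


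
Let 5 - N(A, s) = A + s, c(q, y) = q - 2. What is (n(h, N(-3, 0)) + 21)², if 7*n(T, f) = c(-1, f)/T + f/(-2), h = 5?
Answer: 506944/1225 ≈ 413.83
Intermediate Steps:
c(q, y) = -2 + q
N(A, s) = 5 - A - s (N(A, s) = 5 - (A + s) = 5 + (-A - s) = 5 - A - s)
n(T, f) = -3/(7*T) - f/14 (n(T, f) = ((-2 - 1)/T + f/(-2))/7 = (-3/T + f*(-½))/7 = (-3/T - f/2)/7 = -3/(7*T) - f/14)
(n(h, N(-3, 0)) + 21)² = ((1/14)*(-6 - 1*5*(5 - 1*(-3) - 1*0))/5 + 21)² = ((1/14)*(⅕)*(-6 - 1*5*(5 + 3 + 0)) + 21)² = ((1/14)*(⅕)*(-6 - 1*5*8) + 21)² = ((1/14)*(⅕)*(-6 - 40) + 21)² = ((1/14)*(⅕)*(-46) + 21)² = (-23/35 + 21)² = (712/35)² = 506944/1225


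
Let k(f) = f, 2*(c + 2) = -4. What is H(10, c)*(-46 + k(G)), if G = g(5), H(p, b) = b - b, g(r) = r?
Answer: 0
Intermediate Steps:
c = -4 (c = -2 + (½)*(-4) = -2 - 2 = -4)
H(p, b) = 0
G = 5
H(10, c)*(-46 + k(G)) = 0*(-46 + 5) = 0*(-41) = 0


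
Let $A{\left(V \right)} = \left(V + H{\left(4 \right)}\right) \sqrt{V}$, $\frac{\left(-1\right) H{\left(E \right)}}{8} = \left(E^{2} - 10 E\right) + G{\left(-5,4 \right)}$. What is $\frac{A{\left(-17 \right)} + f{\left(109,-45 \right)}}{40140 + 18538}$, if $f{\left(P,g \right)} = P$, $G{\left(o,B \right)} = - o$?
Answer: $\frac{109}{58678} + \frac{135 i \sqrt{17}}{58678} \approx 0.0018576 + 0.009486 i$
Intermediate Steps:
$H{\left(E \right)} = -40 - 8 E^{2} + 80 E$ ($H{\left(E \right)} = - 8 \left(\left(E^{2} - 10 E\right) - -5\right) = - 8 \left(\left(E^{2} - 10 E\right) + 5\right) = - 8 \left(5 + E^{2} - 10 E\right) = -40 - 8 E^{2} + 80 E$)
$A{\left(V \right)} = \sqrt{V} \left(152 + V\right)$ ($A{\left(V \right)} = \left(V - \left(-280 + 128\right)\right) \sqrt{V} = \left(V - -152\right) \sqrt{V} = \left(V + 152\right) \sqrt{V} = \left(152 + V\right) \sqrt{V} = \sqrt{V} \left(152 + V\right)$)
$\frac{A{\left(-17 \right)} + f{\left(109,-45 \right)}}{40140 + 18538} = \frac{\sqrt{-17} \left(152 - 17\right) + 109}{40140 + 18538} = \frac{i \sqrt{17} \cdot 135 + 109}{58678} = \left(135 i \sqrt{17} + 109\right) \frac{1}{58678} = \left(109 + 135 i \sqrt{17}\right) \frac{1}{58678} = \frac{109}{58678} + \frac{135 i \sqrt{17}}{58678}$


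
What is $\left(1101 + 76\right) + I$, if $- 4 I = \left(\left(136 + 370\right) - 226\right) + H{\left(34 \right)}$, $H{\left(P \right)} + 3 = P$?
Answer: $\frac{4397}{4} \approx 1099.3$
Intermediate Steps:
$H{\left(P \right)} = -3 + P$
$I = - \frac{311}{4}$ ($I = - \frac{\left(\left(136 + 370\right) - 226\right) + \left(-3 + 34\right)}{4} = - \frac{\left(506 - 226\right) + 31}{4} = - \frac{280 + 31}{4} = \left(- \frac{1}{4}\right) 311 = - \frac{311}{4} \approx -77.75$)
$\left(1101 + 76\right) + I = \left(1101 + 76\right) - \frac{311}{4} = 1177 - \frac{311}{4} = \frac{4397}{4}$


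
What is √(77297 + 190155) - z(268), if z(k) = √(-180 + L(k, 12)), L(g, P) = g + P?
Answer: -10 + 2*√66863 ≈ 507.16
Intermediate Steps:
L(g, P) = P + g
z(k) = √(-168 + k) (z(k) = √(-180 + (12 + k)) = √(-168 + k))
√(77297 + 190155) - z(268) = √(77297 + 190155) - √(-168 + 268) = √267452 - √100 = 2*√66863 - 1*10 = 2*√66863 - 10 = -10 + 2*√66863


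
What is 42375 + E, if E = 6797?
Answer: 49172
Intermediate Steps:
42375 + E = 42375 + 6797 = 49172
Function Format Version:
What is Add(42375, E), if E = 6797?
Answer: 49172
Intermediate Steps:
Add(42375, E) = Add(42375, 6797) = 49172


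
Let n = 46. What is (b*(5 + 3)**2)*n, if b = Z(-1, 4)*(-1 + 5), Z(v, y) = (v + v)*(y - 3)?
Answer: -23552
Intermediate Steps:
Z(v, y) = 2*v*(-3 + y) (Z(v, y) = (2*v)*(-3 + y) = 2*v*(-3 + y))
b = -8 (b = (2*(-1)*(-3 + 4))*(-1 + 5) = (2*(-1)*1)*4 = -2*4 = -8)
(b*(5 + 3)**2)*n = -8*(5 + 3)**2*46 = -8*8**2*46 = -8*64*46 = -512*46 = -23552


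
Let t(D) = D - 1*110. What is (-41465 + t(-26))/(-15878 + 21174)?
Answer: -41601/5296 ≈ -7.8552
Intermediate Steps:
t(D) = -110 + D (t(D) = D - 110 = -110 + D)
(-41465 + t(-26))/(-15878 + 21174) = (-41465 + (-110 - 26))/(-15878 + 21174) = (-41465 - 136)/5296 = -41601*1/5296 = -41601/5296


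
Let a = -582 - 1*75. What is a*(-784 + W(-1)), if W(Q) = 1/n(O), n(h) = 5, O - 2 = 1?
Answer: 2574783/5 ≈ 5.1496e+5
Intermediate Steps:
O = 3 (O = 2 + 1 = 3)
a = -657 (a = -582 - 75 = -657)
W(Q) = ⅕ (W(Q) = 1/5 = ⅕)
a*(-784 + W(-1)) = -657*(-784 + ⅕) = -657*(-3919/5) = 2574783/5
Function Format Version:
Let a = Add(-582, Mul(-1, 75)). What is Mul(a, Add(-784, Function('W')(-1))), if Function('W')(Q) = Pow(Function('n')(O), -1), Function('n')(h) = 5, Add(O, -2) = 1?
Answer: Rational(2574783, 5) ≈ 5.1496e+5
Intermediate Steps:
O = 3 (O = Add(2, 1) = 3)
a = -657 (a = Add(-582, -75) = -657)
Function('W')(Q) = Rational(1, 5) (Function('W')(Q) = Pow(5, -1) = Rational(1, 5))
Mul(a, Add(-784, Function('W')(-1))) = Mul(-657, Add(-784, Rational(1, 5))) = Mul(-657, Rational(-3919, 5)) = Rational(2574783, 5)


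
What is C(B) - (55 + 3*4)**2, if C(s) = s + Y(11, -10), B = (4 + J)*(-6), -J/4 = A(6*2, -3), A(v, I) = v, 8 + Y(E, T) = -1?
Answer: -4234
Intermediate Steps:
Y(E, T) = -9 (Y(E, T) = -8 - 1 = -9)
J = -48 (J = -24*2 = -4*12 = -48)
B = 264 (B = (4 - 48)*(-6) = -44*(-6) = 264)
C(s) = -9 + s (C(s) = s - 9 = -9 + s)
C(B) - (55 + 3*4)**2 = (-9 + 264) - (55 + 3*4)**2 = 255 - (55 + 12)**2 = 255 - 1*67**2 = 255 - 1*4489 = 255 - 4489 = -4234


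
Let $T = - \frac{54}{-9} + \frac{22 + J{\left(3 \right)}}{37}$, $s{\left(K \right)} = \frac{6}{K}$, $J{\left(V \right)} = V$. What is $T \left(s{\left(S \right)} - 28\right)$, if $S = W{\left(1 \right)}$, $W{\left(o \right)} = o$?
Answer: $- \frac{5434}{37} \approx -146.86$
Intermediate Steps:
$S = 1$
$T = \frac{247}{37}$ ($T = - \frac{54}{-9} + \frac{22 + 3}{37} = \left(-54\right) \left(- \frac{1}{9}\right) + 25 \cdot \frac{1}{37} = 6 + \frac{25}{37} = \frac{247}{37} \approx 6.6757$)
$T \left(s{\left(S \right)} - 28\right) = \frac{247 \left(\frac{6}{1} - 28\right)}{37} = \frac{247 \left(6 \cdot 1 - 28\right)}{37} = \frac{247 \left(6 - 28\right)}{37} = \frac{247}{37} \left(-22\right) = - \frac{5434}{37}$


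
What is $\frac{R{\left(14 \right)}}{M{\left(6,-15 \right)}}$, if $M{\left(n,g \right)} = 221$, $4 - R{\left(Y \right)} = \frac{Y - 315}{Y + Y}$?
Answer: $\frac{59}{884} \approx 0.066742$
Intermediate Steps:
$R{\left(Y \right)} = 4 - \frac{-315 + Y}{2 Y}$ ($R{\left(Y \right)} = 4 - \frac{Y - 315}{Y + Y} = 4 - \frac{-315 + Y}{2 Y}$)
$\frac{R{\left(14 \right)}}{M{\left(6,-15 \right)}} = \frac{\frac{7}{2} \cdot \frac{1}{14} \left(45 + 14\right)}{221} = \frac{7}{2} \cdot \frac{1}{14} \cdot 59 \cdot \frac{1}{221} = \frac{59}{4} \cdot \frac{1}{221} = \frac{59}{884}$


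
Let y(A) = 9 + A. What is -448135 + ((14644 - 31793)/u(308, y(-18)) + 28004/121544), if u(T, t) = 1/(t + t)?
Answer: -4237411857/30386 ≈ -1.3945e+5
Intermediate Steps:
u(T, t) = 1/(2*t)
-448135 + ((14644 - 31793)/u(308, y(-18)) + 28004/121544) = -448135 + ((14644 - 31793)/((1/(2*(9 - 18)))) + 28004/121544) = -448135 + (-17149/((½)/(-9)) + 28004*(1/121544)) = -448135 + (-17149/((½)*(-⅑)) + 7001/30386) = -448135 + (-17149/(-1/18) + 7001/30386) = -448135 + (-17149*(-18) + 7001/30386) = -448135 + (308682 + 7001/30386) = -448135 + 9379618253/30386 = -4237411857/30386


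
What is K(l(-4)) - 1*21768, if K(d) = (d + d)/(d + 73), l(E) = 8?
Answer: -1763192/81 ≈ -21768.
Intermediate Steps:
K(d) = 2*d/(73 + d) (K(d) = (2*d)/(73 + d) = 2*d/(73 + d))
K(l(-4)) - 1*21768 = 2*8/(73 + 8) - 1*21768 = 2*8/81 - 21768 = 2*8*(1/81) - 21768 = 16/81 - 21768 = -1763192/81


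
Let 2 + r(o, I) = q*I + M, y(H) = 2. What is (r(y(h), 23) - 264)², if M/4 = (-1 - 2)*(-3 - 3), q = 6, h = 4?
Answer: 3136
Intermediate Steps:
M = 72 (M = 4*((-1 - 2)*(-3 - 3)) = 4*(-3*(-6)) = 4*18 = 72)
r(o, I) = 70 + 6*I (r(o, I) = -2 + (6*I + 72) = -2 + (72 + 6*I) = 70 + 6*I)
(r(y(h), 23) - 264)² = ((70 + 6*23) - 264)² = ((70 + 138) - 264)² = (208 - 264)² = (-56)² = 3136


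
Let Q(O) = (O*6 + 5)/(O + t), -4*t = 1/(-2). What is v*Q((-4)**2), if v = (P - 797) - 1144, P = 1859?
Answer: -66256/129 ≈ -513.61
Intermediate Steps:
t = 1/8 (t = -1/4/(-2) = -1/4*(-1/2) = 1/8 ≈ 0.12500)
Q(O) = (5 + 6*O)/(1/8 + O) (Q(O) = (O*6 + 5)/(O + 1/8) = (6*O + 5)/(1/8 + O) = (5 + 6*O)/(1/8 + O))
v = -82 (v = (1859 - 797) - 1144 = 1062 - 1144 = -82)
v*Q((-4)**2) = -656*(5 + 6*(-4)**2)/(1 + 8*(-4)**2) = -656*(5 + 6*16)/(1 + 8*16) = -656*(5 + 96)/(1 + 128) = -656*101/129 = -82*808/129 = -66256/129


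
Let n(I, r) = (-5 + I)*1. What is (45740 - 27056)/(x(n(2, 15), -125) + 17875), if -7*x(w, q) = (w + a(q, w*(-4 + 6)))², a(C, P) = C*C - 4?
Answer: -130788/243796799 ≈ -0.00053646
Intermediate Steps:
n(I, r) = -5 + I
a(C, P) = -4 + C² (a(C, P) = C² - 4 = -4 + C²)
x(w, q) = -(-4 + w + q²)²/7 (x(w, q) = -(w + (-4 + q²))²/7 = -(-4 + w + q²)²/7)
(45740 - 27056)/(x(n(2, 15), -125) + 17875) = (45740 - 27056)/(-(-4 + (-5 + 2) + (-125)²)²/7 + 17875) = 18684/(-(-4 - 3 + 15625)²/7 + 17875) = 18684/(-⅐*15618² + 17875) = 18684/(-⅐*243921924 + 17875) = 18684/(-243921924/7 + 17875) = 18684/(-243796799/7) = 18684*(-7/243796799) = -130788/243796799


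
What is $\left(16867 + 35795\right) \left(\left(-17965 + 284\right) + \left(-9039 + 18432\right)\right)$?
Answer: $-436462656$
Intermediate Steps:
$\left(16867 + 35795\right) \left(\left(-17965 + 284\right) + \left(-9039 + 18432\right)\right) = 52662 \left(-17681 + 9393\right) = 52662 \left(-8288\right) = -436462656$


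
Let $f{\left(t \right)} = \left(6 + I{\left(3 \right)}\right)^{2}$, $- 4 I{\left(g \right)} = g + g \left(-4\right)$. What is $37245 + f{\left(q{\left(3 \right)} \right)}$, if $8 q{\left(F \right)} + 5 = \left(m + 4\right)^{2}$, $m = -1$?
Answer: $\frac{597009}{16} \approx 37313.0$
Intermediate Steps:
$I{\left(g \right)} = \frac{3 g}{4}$ ($I{\left(g \right)} = - \frac{g + g \left(-4\right)}{4} = - \frac{g - 4 g}{4} = - \frac{\left(-3\right) g}{4} = \frac{3 g}{4}$)
$q{\left(F \right)} = \frac{1}{2}$ ($q{\left(F \right)} = - \frac{5}{8} + \frac{\left(-1 + 4\right)^{2}}{8} = - \frac{5}{8} + \frac{3^{2}}{8} = - \frac{5}{8} + \frac{1}{8} \cdot 9 = - \frac{5}{8} + \frac{9}{8} = \frac{1}{2}$)
$f{\left(t \right)} = \frac{1089}{16}$ ($f{\left(t \right)} = \left(6 + \frac{3}{4} \cdot 3\right)^{2} = \left(6 + \frac{9}{4}\right)^{2} = \left(\frac{33}{4}\right)^{2} = \frac{1089}{16}$)
$37245 + f{\left(q{\left(3 \right)} \right)} = 37245 + \frac{1089}{16} = \frac{597009}{16}$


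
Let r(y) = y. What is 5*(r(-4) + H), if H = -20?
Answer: -120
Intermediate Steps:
5*(r(-4) + H) = 5*(-4 - 20) = 5*(-24) = -120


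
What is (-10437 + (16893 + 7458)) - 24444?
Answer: -10530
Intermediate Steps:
(-10437 + (16893 + 7458)) - 24444 = (-10437 + 24351) - 24444 = 13914 - 24444 = -10530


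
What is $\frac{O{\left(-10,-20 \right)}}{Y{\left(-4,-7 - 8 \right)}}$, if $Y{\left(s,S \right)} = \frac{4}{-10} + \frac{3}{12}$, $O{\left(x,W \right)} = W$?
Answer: $\frac{400}{3} \approx 133.33$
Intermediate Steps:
$Y{\left(s,S \right)} = - \frac{3}{20}$ ($Y{\left(s,S \right)} = 4 \left(- \frac{1}{10}\right) + 3 \cdot \frac{1}{12} = - \frac{2}{5} + \frac{1}{4} = - \frac{3}{20}$)
$\frac{O{\left(-10,-20 \right)}}{Y{\left(-4,-7 - 8 \right)}} = - \frac{20}{- \frac{3}{20}} = \left(-20\right) \left(- \frac{20}{3}\right) = \frac{400}{3}$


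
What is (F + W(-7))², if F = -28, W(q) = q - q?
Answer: 784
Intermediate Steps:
W(q) = 0
(F + W(-7))² = (-28 + 0)² = (-28)² = 784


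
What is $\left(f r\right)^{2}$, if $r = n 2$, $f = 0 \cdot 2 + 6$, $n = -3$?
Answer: $1296$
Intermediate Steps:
$f = 6$ ($f = 0 + 6 = 6$)
$r = -6$ ($r = \left(-3\right) 2 = -6$)
$\left(f r\right)^{2} = \left(6 \left(-6\right)\right)^{2} = \left(-36\right)^{2} = 1296$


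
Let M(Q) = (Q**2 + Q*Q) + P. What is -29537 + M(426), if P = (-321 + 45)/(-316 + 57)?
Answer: 86354761/259 ≈ 3.3342e+5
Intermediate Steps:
P = 276/259 (P = -276/(-259) = -276*(-1/259) = 276/259 ≈ 1.0656)
M(Q) = 276/259 + 2*Q**2 (M(Q) = (Q**2 + Q*Q) + 276/259 = (Q**2 + Q**2) + 276/259 = 2*Q**2 + 276/259 = 276/259 + 2*Q**2)
-29537 + M(426) = -29537 + (276/259 + 2*426**2) = -29537 + (276/259 + 2*181476) = -29537 + (276/259 + 362952) = -29537 + 94004844/259 = 86354761/259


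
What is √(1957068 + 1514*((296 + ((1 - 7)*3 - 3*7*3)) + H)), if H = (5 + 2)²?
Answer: 2*√589191 ≈ 1535.2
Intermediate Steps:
H = 49 (H = 7² = 49)
√(1957068 + 1514*((296 + ((1 - 7)*3 - 3*7*3)) + H)) = √(1957068 + 1514*((296 + ((1 - 7)*3 - 3*7*3)) + 49)) = √(1957068 + 1514*((296 + (-6*3 - 21*3)) + 49)) = √(1957068 + 1514*((296 + (-18 - 1*63)) + 49)) = √(1957068 + 1514*((296 + (-18 - 63)) + 49)) = √(1957068 + 1514*((296 - 81) + 49)) = √(1957068 + 1514*(215 + 49)) = √(1957068 + 1514*264) = √(1957068 + 399696) = √2356764 = 2*√589191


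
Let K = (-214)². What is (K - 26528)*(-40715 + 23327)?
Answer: -335031984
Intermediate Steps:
K = 45796
(K - 26528)*(-40715 + 23327) = (45796 - 26528)*(-40715 + 23327) = 19268*(-17388) = -335031984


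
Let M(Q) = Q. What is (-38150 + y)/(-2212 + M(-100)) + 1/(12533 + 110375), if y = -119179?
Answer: 4834248761/71040824 ≈ 68.049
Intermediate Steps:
(-38150 + y)/(-2212 + M(-100)) + 1/(12533 + 110375) = (-38150 - 119179)/(-2212 - 100) + 1/(12533 + 110375) = -157329/(-2312) + 1/122908 = -157329*(-1/2312) + 1/122908 = 157329/2312 + 1/122908 = 4834248761/71040824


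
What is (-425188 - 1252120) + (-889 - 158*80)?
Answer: -1690837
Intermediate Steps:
(-425188 - 1252120) + (-889 - 158*80) = -1677308 + (-889 - 12640) = -1677308 - 13529 = -1690837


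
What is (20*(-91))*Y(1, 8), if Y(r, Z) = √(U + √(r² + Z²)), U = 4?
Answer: -1820*√(4 + √65) ≈ -6321.0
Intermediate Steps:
Y(r, Z) = √(4 + √(Z² + r²)) (Y(r, Z) = √(4 + √(r² + Z²)) = √(4 + √(Z² + r²)))
(20*(-91))*Y(1, 8) = (20*(-91))*√(4 + √(8² + 1²)) = -1820*√(4 + √(64 + 1)) = -1820*√(4 + √65)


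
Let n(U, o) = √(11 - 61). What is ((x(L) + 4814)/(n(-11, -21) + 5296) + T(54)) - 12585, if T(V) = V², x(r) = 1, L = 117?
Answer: 3*(-16115*√2 + 17067403*I)/(-5296*I + 5*√2) ≈ -9668.1 - 0.0012139*I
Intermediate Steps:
n(U, o) = 5*I*√2 (n(U, o) = √(-50) = 5*I*√2)
((x(L) + 4814)/(n(-11, -21) + 5296) + T(54)) - 12585 = ((1 + 4814)/(5*I*√2 + 5296) + 54²) - 12585 = (4815/(5296 + 5*I*√2) + 2916) - 12585 = (2916 + 4815/(5296 + 5*I*√2)) - 12585 = -9669 + 4815/(5296 + 5*I*√2)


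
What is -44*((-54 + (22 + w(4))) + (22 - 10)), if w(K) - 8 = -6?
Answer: 792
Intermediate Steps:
w(K) = 2 (w(K) = 8 - 6 = 2)
-44*((-54 + (22 + w(4))) + (22 - 10)) = -44*((-54 + (22 + 2)) + (22 - 10)) = -44*((-54 + 24) + 12) = -44*(-30 + 12) = -44*(-18) = 792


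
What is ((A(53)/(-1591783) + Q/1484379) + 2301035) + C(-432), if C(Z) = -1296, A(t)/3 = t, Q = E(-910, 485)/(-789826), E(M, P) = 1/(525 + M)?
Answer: 1652339821654393250298129403/718490151154614408570 ≈ 2.2997e+6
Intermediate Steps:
Q = 1/304083010 (Q = 1/((525 - 910)*(-789826)) = -1/789826/(-385) = -1/385*(-1/789826) = 1/304083010 ≈ 3.2886e-9)
A(t) = 3*t
((A(53)/(-1591783) + Q/1484379) + 2301035) + C(-432) = (((3*53)/(-1591783) + (1/304083010)/1484379) + 2301035) - 1296 = ((159*(-1/1591783) + (1/304083010)*(1/1484379)) + 2301035) - 1296 = ((-159/1591783 + 1/451374434300790) + 2301035) - 1296 = (-71768535052233827/718490151154614408570 + 2301035) - 1296 = 1653270984890289630571636123/718490151154614408570 - 1296 = 1652339821654393250298129403/718490151154614408570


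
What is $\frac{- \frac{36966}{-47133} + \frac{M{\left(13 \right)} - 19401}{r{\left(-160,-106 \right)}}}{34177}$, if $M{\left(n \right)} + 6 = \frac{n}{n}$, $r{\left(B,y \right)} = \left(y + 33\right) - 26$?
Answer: $\frac{102035848}{17719509951} \approx 0.0057584$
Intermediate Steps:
$r{\left(B,y \right)} = 7 + y$ ($r{\left(B,y \right)} = \left(33 + y\right) - 26 = 7 + y$)
$M{\left(n \right)} = -5$ ($M{\left(n \right)} = -6 + \frac{n}{n} = -6 + 1 = -5$)
$\frac{- \frac{36966}{-47133} + \frac{M{\left(13 \right)} - 19401}{r{\left(-160,-106 \right)}}}{34177} = \frac{- \frac{36966}{-47133} + \frac{-5 - 19401}{7 - 106}}{34177} = \left(\left(-36966\right) \left(- \frac{1}{47133}\right) + \frac{-5 - 19401}{-99}\right) \frac{1}{34177} = \left(\frac{12322}{15711} - - \frac{19406}{99}\right) \frac{1}{34177} = \left(\frac{12322}{15711} + \frac{19406}{99}\right) \frac{1}{34177} = \frac{102035848}{518463} \cdot \frac{1}{34177} = \frac{102035848}{17719509951}$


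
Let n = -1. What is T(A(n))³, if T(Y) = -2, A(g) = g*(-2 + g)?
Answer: -8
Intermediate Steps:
T(A(n))³ = (-2)³ = -8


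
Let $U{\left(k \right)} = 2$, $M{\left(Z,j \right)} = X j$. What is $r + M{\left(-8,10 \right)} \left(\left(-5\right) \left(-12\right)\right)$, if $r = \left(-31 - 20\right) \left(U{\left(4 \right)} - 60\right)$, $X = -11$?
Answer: $-3642$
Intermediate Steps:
$M{\left(Z,j \right)} = - 11 j$
$r = 2958$ ($r = \left(-31 - 20\right) \left(2 - 60\right) = \left(-51\right) \left(-58\right) = 2958$)
$r + M{\left(-8,10 \right)} \left(\left(-5\right) \left(-12\right)\right) = 2958 + \left(-11\right) 10 \left(\left(-5\right) \left(-12\right)\right) = 2958 - 6600 = -3642$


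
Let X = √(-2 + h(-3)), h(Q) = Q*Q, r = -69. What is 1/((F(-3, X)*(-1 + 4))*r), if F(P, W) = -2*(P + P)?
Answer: -1/2484 ≈ -0.00040258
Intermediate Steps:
h(Q) = Q²
X = √7 (X = √(-2 + (-3)²) = √(-2 + 9) = √7 ≈ 2.6458)
F(P, W) = -4*P
1/((F(-3, X)*(-1 + 4))*r) = 1/(((-4*(-3))*(-1 + 4))*(-69)) = 1/((12*3)*(-69)) = 1/(36*(-69)) = 1/(-2484) = -1/2484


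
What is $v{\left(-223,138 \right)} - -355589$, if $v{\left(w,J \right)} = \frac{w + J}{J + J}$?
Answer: $\frac{98142479}{276} \approx 3.5559 \cdot 10^{5}$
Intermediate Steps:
$v{\left(w,J \right)} = \frac{J + w}{2 J}$
$v{\left(-223,138 \right)} - -355589 = \frac{138 - 223}{2 \cdot 138} - -355589 = \frac{1}{2} \cdot \frac{1}{138} \left(-85\right) + 355589 = - \frac{85}{276} + 355589 = \frac{98142479}{276}$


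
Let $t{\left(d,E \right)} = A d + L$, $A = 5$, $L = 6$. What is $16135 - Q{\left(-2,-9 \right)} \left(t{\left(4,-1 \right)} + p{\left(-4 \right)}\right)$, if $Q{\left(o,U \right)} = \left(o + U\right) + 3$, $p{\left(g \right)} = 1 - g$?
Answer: $16383$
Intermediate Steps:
$t{\left(d,E \right)} = 6 + 5 d$ ($t{\left(d,E \right)} = 5 d + 6 = 6 + 5 d$)
$Q{\left(o,U \right)} = 3 + U + o$ ($Q{\left(o,U \right)} = \left(U + o\right) + 3 = 3 + U + o$)
$16135 - Q{\left(-2,-9 \right)} \left(t{\left(4,-1 \right)} + p{\left(-4 \right)}\right) = 16135 - \left(3 - 9 - 2\right) \left(\left(6 + 5 \cdot 4\right) + \left(1 - -4\right)\right) = 16135 - - 8 \left(\left(6 + 20\right) + \left(1 + 4\right)\right) = 16135 - - 8 \left(26 + 5\right) = 16135 - \left(-8\right) 31 = 16135 - -248 = 16135 + 248 = 16383$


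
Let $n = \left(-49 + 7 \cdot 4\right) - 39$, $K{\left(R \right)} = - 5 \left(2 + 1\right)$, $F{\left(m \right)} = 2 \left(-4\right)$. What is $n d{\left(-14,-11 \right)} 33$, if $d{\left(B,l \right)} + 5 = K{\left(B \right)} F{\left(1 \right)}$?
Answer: $-227700$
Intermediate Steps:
$F{\left(m \right)} = -8$
$K{\left(R \right)} = -15$ ($K{\left(R \right)} = \left(-5\right) 3 = -15$)
$d{\left(B,l \right)} = 115$ ($d{\left(B,l \right)} = -5 - -120 = -5 + 120 = 115$)
$n = -60$ ($n = \left(-49 + 28\right) - 39 = -21 - 39 = -60$)
$n d{\left(-14,-11 \right)} 33 = \left(-60\right) 115 \cdot 33 = \left(-6900\right) 33 = -227700$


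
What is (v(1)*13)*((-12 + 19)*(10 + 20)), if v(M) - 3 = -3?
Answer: 0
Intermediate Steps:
v(M) = 0 (v(M) = 3 - 3 = 0)
(v(1)*13)*((-12 + 19)*(10 + 20)) = (0*13)*((-12 + 19)*(10 + 20)) = 0*(7*30) = 0*210 = 0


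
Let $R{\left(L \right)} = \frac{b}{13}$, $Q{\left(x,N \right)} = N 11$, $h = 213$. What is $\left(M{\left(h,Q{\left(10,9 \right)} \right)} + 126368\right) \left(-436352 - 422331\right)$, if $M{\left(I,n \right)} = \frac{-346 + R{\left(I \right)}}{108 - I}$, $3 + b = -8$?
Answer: $- \frac{7053337838867}{65} \approx -1.0851 \cdot 10^{11}$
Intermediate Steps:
$Q{\left(x,N \right)} = 11 N$
$b = -11$ ($b = -3 - 8 = -11$)
$R{\left(L \right)} = - \frac{11}{13}$
$M{\left(I,n \right)} = - \frac{4509}{13 \left(108 - I\right)}$ ($M{\left(I,n \right)} = \frac{-346 - \frac{11}{13}}{108 - I} = - \frac{4509}{13 \left(108 - I\right)}$)
$\left(M{\left(h,Q{\left(10,9 \right)} \right)} + 126368\right) \left(-436352 - 422331\right) = \left(\frac{4509}{13 \left(-108 + 213\right)} + 126368\right) \left(-436352 - 422331\right) = \left(\frac{4509}{13 \cdot 105} + 126368\right) \left(-858683\right) = \left(\frac{4509}{13} \cdot \frac{1}{105} + 126368\right) \left(-858683\right) = \left(\frac{1503}{455} + 126368\right) \left(-858683\right) = \frac{57498943}{455} \left(-858683\right) = - \frac{7053337838867}{65}$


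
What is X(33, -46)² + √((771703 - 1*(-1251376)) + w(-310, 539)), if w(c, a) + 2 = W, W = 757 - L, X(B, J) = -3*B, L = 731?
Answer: 9801 + √2023103 ≈ 11223.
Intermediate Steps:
W = 26 (W = 757 - 1*731 = 757 - 731 = 26)
w(c, a) = 24 (w(c, a) = -2 + 26 = 24)
X(33, -46)² + √((771703 - 1*(-1251376)) + w(-310, 539)) = (-3*33)² + √((771703 - 1*(-1251376)) + 24) = (-99)² + √((771703 + 1251376) + 24) = 9801 + √(2023079 + 24) = 9801 + √2023103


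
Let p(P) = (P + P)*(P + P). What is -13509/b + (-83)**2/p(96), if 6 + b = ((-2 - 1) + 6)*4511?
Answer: -4997633/6156288 ≈ -0.81179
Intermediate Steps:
p(P) = 4*P**2 (p(P) = (2*P)*(2*P) = 4*P**2)
b = 13527 (b = -6 + ((-2 - 1) + 6)*4511 = -6 + (-3 + 6)*4511 = -6 + 3*4511 = -6 + 13533 = 13527)
-13509/b + (-83)**2/p(96) = -13509/13527 + (-83)**2/((4*96**2)) = -13509*1/13527 + 6889/((4*9216)) = -1501/1503 + 6889/36864 = -4997633/6156288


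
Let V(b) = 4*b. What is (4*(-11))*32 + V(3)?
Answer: -1396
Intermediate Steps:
(4*(-11))*32 + V(3) = (4*(-11))*32 + 4*3 = -44*32 + 12 = -1408 + 12 = -1396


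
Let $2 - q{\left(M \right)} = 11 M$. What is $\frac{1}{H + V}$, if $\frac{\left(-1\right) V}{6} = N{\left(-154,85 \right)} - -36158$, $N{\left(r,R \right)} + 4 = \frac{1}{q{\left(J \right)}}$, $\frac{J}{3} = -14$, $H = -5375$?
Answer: $- \frac{232}{51573371} \approx -4.4984 \cdot 10^{-6}$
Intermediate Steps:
$J = -42$ ($J = 3 \left(-14\right) = -42$)
$q{\left(M \right)} = 2 - 11 M$
$N{\left(r,R \right)} = - \frac{1855}{464}$ ($N{\left(r,R \right)} = -4 + \frac{1}{2 - -462} = -4 + \frac{1}{2 + 462} = -4 + \frac{1}{464} = - \frac{1855}{464}$)
$V = - \frac{50326371}{232}$ ($V = - 6 \left(- \frac{1855}{464} - -36158\right) = - 6 \left(- \frac{1855}{464} + 36158\right) = \left(-6\right) \frac{16775457}{464} = - \frac{50326371}{232} \approx -2.1692 \cdot 10^{5}$)
$\frac{1}{H + V} = \frac{1}{-5375 - \frac{50326371}{232}} = \frac{1}{- \frac{51573371}{232}} = - \frac{232}{51573371}$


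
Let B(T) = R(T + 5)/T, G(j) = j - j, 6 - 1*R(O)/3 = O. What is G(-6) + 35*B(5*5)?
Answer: -504/5 ≈ -100.80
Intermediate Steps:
R(O) = 18 - 3*O
G(j) = 0
B(T) = (3 - 3*T)/T (B(T) = (18 - 3*(T + 5))/T = (18 - 3*(5 + T))/T = (18 + (-15 - 3*T))/T = (3 - 3*T)/T)
G(-6) + 35*B(5*5) = 0 + 35*(-3 + 3/((5*5))) = 0 + 35*(-3 + 3/25) = 0 + 35*(-72/25) = 0 - 504/5 = -504/5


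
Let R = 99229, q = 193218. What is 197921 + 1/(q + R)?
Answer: 57881402688/292447 ≈ 1.9792e+5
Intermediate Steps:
197921 + 1/(q + R) = 197921 + 1/(193218 + 99229) = 197921 + 1/292447 = 57881402688/292447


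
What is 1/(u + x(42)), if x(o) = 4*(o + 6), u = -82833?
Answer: -1/82641 ≈ -1.2101e-5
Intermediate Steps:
x(o) = 24 + 4*o (x(o) = 4*(6 + o) = 24 + 4*o)
1/(u + x(42)) = 1/(-82833 + (24 + 4*42)) = 1/(-82833 + (24 + 168)) = 1/(-82833 + 192) = 1/(-82641) = -1/82641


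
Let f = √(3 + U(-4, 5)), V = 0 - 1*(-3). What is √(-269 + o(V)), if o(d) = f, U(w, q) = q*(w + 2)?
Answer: √(-269 + I*√7) ≈ 0.08066 + 16.401*I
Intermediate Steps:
U(w, q) = q*(2 + w)
V = 3 (V = 0 + 3 = 3)
f = I*√7 (f = √(3 + 5*(2 - 4)) = √(3 + 5*(-2)) = √(3 - 10) = √(-7) = I*√7 ≈ 2.6458*I)
o(d) = I*√7
√(-269 + o(V)) = √(-269 + I*√7)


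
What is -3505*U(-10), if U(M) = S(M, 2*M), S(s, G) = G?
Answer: 70100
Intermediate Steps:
U(M) = 2*M
-3505*U(-10) = -7010*(-10) = -3505*(-20) = 70100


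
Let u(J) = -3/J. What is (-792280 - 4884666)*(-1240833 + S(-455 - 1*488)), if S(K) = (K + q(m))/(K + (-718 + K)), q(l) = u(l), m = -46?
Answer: 421887625713223681/59892 ≈ 7.0441e+12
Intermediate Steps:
q(l) = -3/l
S(K) = (3/46 + K)/(-718 + 2*K) (S(K) = (K - 3/(-46))/(K + (-718 + K)) = (K - 3*(-1/46))/(-718 + 2*K) = (K + 3/46)/(-718 + 2*K) = (3/46 + K)/(-718 + 2*K))
(-792280 - 4884666)*(-1240833 + S(-455 - 1*488)) = (-792280 - 4884666)*(-1240833 + (3 + 46*(-455 - 1*488))/(92*(-359 + (-455 - 1*488)))) = -5676946*(-1240833 + (3 + 46*(-455 - 488))/(92*(-359 + (-455 - 488)))) = -5676946*(-1240833 + (3 + 46*(-943))/(92*(-359 - 943))) = -5676946*(-1240833 + (1/92)*(3 - 43378)/(-1302)) = -5676946*(-1240833 + (1/92)*(-1/1302)*(-43375)) = -5676946*(-1240833 + 43375/119784) = -5676946*(-148631896697/119784) = 421887625713223681/59892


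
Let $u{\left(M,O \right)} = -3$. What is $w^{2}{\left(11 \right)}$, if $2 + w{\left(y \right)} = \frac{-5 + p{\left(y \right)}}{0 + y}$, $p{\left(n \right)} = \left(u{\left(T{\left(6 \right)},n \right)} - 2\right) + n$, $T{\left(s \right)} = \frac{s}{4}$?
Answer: $\frac{441}{121} \approx 3.6446$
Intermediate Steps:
$T{\left(s \right)} = \frac{s}{4}$ ($T{\left(s \right)} = s \frac{1}{4} = \frac{s}{4}$)
$p{\left(n \right)} = -5 + n$ ($p{\left(n \right)} = \left(-3 - 2\right) + n = -5 + n$)
$w{\left(y \right)} = -2 + \frac{-10 + y}{y}$ ($w{\left(y \right)} = -2 + \frac{-5 + \left(-5 + y\right)}{0 + y} = -2 + \frac{-10 + y}{y}$)
$w^{2}{\left(11 \right)} = \left(\frac{-10 - 11}{11}\right)^{2} = \left(\frac{1}{11} \left(-21\right)\right)^{2} = \left(- \frac{21}{11}\right)^{2} = \frac{441}{121}$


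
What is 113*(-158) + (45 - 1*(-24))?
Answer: -17785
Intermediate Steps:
113*(-158) + (45 - 1*(-24)) = -17854 + (45 + 24) = -17854 + 69 = -17785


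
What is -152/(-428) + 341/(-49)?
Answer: -34625/5243 ≈ -6.6040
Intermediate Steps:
-152/(-428) + 341/(-49) = -152*(-1/428) + 341*(-1/49) = 38/107 - 341/49 = -34625/5243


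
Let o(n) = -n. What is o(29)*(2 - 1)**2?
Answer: -29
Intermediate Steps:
o(29)*(2 - 1)**2 = (-1*29)*(2 - 1)**2 = -29*1**2 = -29*1 = -29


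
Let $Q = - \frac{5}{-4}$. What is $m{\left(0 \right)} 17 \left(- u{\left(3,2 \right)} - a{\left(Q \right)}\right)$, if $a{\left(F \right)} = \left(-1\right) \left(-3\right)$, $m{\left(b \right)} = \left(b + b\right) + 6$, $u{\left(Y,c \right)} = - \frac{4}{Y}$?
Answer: $-170$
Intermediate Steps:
$m{\left(b \right)} = 6 + 2 b$ ($m{\left(b \right)} = 2 b + 6 = 6 + 2 b$)
$Q = \frac{5}{4}$ ($Q = \left(-5\right) \left(- \frac{1}{4}\right) = \frac{5}{4} \approx 1.25$)
$a{\left(F \right)} = 3$
$m{\left(0 \right)} 17 \left(- u{\left(3,2 \right)} - a{\left(Q \right)}\right) = \left(6 + 2 \cdot 0\right) 17 \left(- \frac{-4}{3} - 3\right) = \left(6 + 0\right) 17 \left(- \frac{-4}{3} - 3\right) = 6 \cdot 17 \left(\left(-1\right) \left(- \frac{4}{3}\right) - 3\right) = 102 \left(\frac{4}{3} - 3\right) = 102 \left(- \frac{5}{3}\right) = -170$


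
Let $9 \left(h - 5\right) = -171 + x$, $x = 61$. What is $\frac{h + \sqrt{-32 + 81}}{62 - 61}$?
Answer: $- \frac{2}{9} \approx -0.22222$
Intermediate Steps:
$h = - \frac{65}{9}$ ($h = 5 + \frac{-171 + 61}{9} = 5 + \frac{1}{9} \left(-110\right) = 5 - \frac{110}{9} = - \frac{65}{9} \approx -7.2222$)
$\frac{h + \sqrt{-32 + 81}}{62 - 61} = \frac{- \frac{65}{9} + \sqrt{-32 + 81}}{62 - 61} = \frac{- \frac{65}{9} + \sqrt{49}}{1} = \left(- \frac{65}{9} + 7\right) 1 = \left(- \frac{2}{9}\right) 1 = - \frac{2}{9}$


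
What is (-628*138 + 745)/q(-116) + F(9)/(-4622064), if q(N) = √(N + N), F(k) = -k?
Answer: 3/1540688 + 85919*I*√58/116 ≈ 1.9472e-6 + 5640.9*I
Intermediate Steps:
q(N) = √2*√N (q(N) = √(2*N) = √2*√N)
(-628*138 + 745)/q(-116) + F(9)/(-4622064) = (-628*138 + 745)/((√2*√(-116))) - 1*9/(-4622064) = (-86664 + 745)/((√2*(2*I*√29))) - 9*(-1/4622064) = -85919*(-I*√58/116) + 3/1540688 = -(-85919)*I*√58/116 + 3/1540688 = 85919*I*√58/116 + 3/1540688 = 3/1540688 + 85919*I*√58/116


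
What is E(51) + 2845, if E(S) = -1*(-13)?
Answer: 2858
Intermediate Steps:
E(S) = 13
E(51) + 2845 = 13 + 2845 = 2858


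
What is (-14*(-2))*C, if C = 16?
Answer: 448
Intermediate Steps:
(-14*(-2))*C = -14*(-2)*16 = 28*16 = 448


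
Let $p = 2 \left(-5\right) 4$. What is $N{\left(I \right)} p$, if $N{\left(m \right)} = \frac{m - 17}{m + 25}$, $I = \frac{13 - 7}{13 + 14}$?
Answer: $\frac{6040}{227} \approx 26.608$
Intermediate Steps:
$p = -40$ ($p = \left(-10\right) 4 = -40$)
$I = \frac{2}{9}$ ($I = \frac{6}{27} = 6 \cdot \frac{1}{27} = \frac{2}{9} \approx 0.22222$)
$N{\left(m \right)} = \frac{-17 + m}{25 + m}$
$N{\left(I \right)} p = \frac{-17 + \frac{2}{9}}{25 + \frac{2}{9}} \left(-40\right) = \frac{1}{\frac{227}{9}} \left(- \frac{151}{9}\right) \left(-40\right) = \frac{9}{227} \left(- \frac{151}{9}\right) \left(-40\right) = \left(- \frac{151}{227}\right) \left(-40\right) = \frac{6040}{227}$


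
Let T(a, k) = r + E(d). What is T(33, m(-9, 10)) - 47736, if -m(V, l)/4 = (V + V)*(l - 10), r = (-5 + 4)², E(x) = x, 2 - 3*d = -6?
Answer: -143197/3 ≈ -47732.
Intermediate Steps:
d = 8/3 (d = ⅔ - ⅓*(-6) = ⅔ + 2 = 8/3 ≈ 2.6667)
r = 1 (r = (-1)² = 1)
m(V, l) = -8*V*(-10 + l) (m(V, l) = -4*(V + V)*(l - 10) = -4*2*V*(-10 + l) = -8*V*(-10 + l))
T(a, k) = 11/3 (T(a, k) = 1 + 8/3 = 11/3)
T(33, m(-9, 10)) - 47736 = 11/3 - 47736 = -143197/3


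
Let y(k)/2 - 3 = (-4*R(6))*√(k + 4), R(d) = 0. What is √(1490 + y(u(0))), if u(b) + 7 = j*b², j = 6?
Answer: 2*√374 ≈ 38.678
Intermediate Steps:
u(b) = -7 + 6*b²
y(k) = 6 (y(k) = 6 + 2*((-4*0)*√(k + 4)) = 6 + 2*(0*√(4 + k)) = 6 + 2*0 = 6 + 0 = 6)
√(1490 + y(u(0))) = √(1490 + 6) = √1496 = 2*√374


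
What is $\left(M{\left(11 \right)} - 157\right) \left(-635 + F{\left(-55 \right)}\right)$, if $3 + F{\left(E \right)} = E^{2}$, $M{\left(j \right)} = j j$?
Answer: $-85932$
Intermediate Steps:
$M{\left(j \right)} = j^{2}$
$F{\left(E \right)} = -3 + E^{2}$
$\left(M{\left(11 \right)} - 157\right) \left(-635 + F{\left(-55 \right)}\right) = \left(11^{2} - 157\right) \left(-635 - \left(3 - \left(-55\right)^{2}\right)\right) = \left(121 - 157\right) \left(-635 + \left(-3 + 3025\right)\right) = - 36 \left(-635 + 3022\right) = \left(-36\right) 2387 = -85932$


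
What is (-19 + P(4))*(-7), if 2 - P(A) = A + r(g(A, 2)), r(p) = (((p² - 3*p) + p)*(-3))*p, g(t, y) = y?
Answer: 147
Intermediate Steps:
r(p) = p*(-3*p² + 6*p) (r(p) = ((p² - 2*p)*(-3))*p = (-3*p² + 6*p)*p = p*(-3*p² + 6*p))
P(A) = 2 - A (P(A) = 2 - (A + 3*2²*(2 - 1*2)) = 2 - (A + 3*4*(2 - 2)) = 2 - (A + 3*4*0) = 2 - (A + 0) = 2 - A)
(-19 + P(4))*(-7) = (-19 + (2 - 1*4))*(-7) = (-19 + (2 - 4))*(-7) = (-19 - 2)*(-7) = -21*(-7) = 147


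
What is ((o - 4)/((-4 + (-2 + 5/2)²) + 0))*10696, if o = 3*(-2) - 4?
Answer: 598976/15 ≈ 39932.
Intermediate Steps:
o = -10 (o = -6 - 4 = -10)
((o - 4)/((-4 + (-2 + 5/2)²) + 0))*10696 = ((-10 - 4)/((-4 + (-2 + 5/2)²) + 0))*10696 = -14/((-4 + (-2 + 5*(½))²) + 0)*10696 = -14/((-4 + (-2 + 5/2)²) + 0)*10696 = -14/((-4 + (½)²) + 0)*10696 = -14/((-4 + ¼) + 0)*10696 = -14/(-15/4 + 0)*10696 = -14/(-15/4)*10696 = -14*(-4/15)*10696 = (56/15)*10696 = 598976/15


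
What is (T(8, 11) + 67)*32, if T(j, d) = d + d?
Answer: 2848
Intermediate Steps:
T(j, d) = 2*d
(T(8, 11) + 67)*32 = (2*11 + 67)*32 = (22 + 67)*32 = 89*32 = 2848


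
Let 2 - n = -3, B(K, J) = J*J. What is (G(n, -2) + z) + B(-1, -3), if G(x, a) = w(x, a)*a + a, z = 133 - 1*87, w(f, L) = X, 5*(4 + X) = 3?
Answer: 299/5 ≈ 59.800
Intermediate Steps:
B(K, J) = J²
X = -17/5 (X = -4 + (⅕)*3 = -4 + ⅗ = -17/5 ≈ -3.4000)
n = 5 (n = 2 - 1*(-3) = 2 + 3 = 5)
w(f, L) = -17/5
z = 46 (z = 133 - 87 = 46)
G(x, a) = -12*a/5 (G(x, a) = -17*a/5 + a = -12*a/5)
(G(n, -2) + z) + B(-1, -3) = (-12/5*(-2) + 46) + (-3)² = (24/5 + 46) + 9 = 254/5 + 9 = 299/5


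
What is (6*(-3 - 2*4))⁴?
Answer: 18974736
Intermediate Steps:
(6*(-3 - 2*4))⁴ = (6*(-3 - 8))⁴ = (6*(-11))⁴ = (-66)⁴ = 18974736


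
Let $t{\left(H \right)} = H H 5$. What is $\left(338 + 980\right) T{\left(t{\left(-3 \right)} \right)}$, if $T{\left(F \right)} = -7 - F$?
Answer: $-68536$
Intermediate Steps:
$t{\left(H \right)} = 5 H^{2}$ ($t{\left(H \right)} = H^{2} \cdot 5 = 5 H^{2}$)
$\left(338 + 980\right) T{\left(t{\left(-3 \right)} \right)} = \left(338 + 980\right) \left(-7 - 5 \left(-3\right)^{2}\right) = 1318 \left(-7 - 5 \cdot 9\right) = 1318 \left(-7 - 45\right) = 1318 \left(-52\right) = -68536$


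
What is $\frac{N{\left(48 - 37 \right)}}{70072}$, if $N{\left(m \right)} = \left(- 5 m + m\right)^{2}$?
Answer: $\frac{242}{8759} \approx 0.027629$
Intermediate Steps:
$N{\left(m \right)} = 16 m^{2}$ ($N{\left(m \right)} = \left(- 4 m\right)^{2} = 16 m^{2}$)
$\frac{N{\left(48 - 37 \right)}}{70072} = \frac{16 \left(48 - 37\right)^{2}}{70072} = 16 \cdot 11^{2} \cdot \frac{1}{70072} = 16 \cdot 121 \cdot \frac{1}{70072} = 1936 \cdot \frac{1}{70072} = \frac{242}{8759}$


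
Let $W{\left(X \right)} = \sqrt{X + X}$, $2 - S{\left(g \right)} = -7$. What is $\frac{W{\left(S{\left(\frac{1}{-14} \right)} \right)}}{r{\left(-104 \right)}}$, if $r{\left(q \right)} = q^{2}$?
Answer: $\frac{3 \sqrt{2}}{10816} \approx 0.00039226$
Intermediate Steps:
$S{\left(g \right)} = 9$ ($S{\left(g \right)} = 2 - -7 = 2 + 7 = 9$)
$W{\left(X \right)} = \sqrt{2} \sqrt{X}$ ($W{\left(X \right)} = \sqrt{2 X} = \sqrt{2} \sqrt{X}$)
$\frac{W{\left(S{\left(\frac{1}{-14} \right)} \right)}}{r{\left(-104 \right)}} = \frac{\sqrt{2} \sqrt{9}}{\left(-104\right)^{2}} = \frac{\sqrt{2} \cdot 3}{10816} = 3 \sqrt{2} \cdot \frac{1}{10816} = \frac{3 \sqrt{2}}{10816}$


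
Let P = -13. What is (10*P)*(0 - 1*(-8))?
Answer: -1040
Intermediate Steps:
(10*P)*(0 - 1*(-8)) = (10*(-13))*(0 - 1*(-8)) = -130*(0 + 8) = -130*8 = -1040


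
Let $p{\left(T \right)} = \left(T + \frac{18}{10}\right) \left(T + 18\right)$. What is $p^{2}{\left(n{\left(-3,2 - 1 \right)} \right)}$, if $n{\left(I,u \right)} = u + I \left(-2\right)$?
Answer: $48400$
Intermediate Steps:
$n{\left(I,u \right)} = u - 2 I$
$p{\left(T \right)} = \left(18 + T\right) \left(\frac{9}{5} + T\right)$ ($p{\left(T \right)} = \left(T + 18 \cdot \frac{1}{10}\right) \left(18 + T\right) = \left(T + \frac{9}{5}\right) \left(18 + T\right) = \left(\frac{9}{5} + T\right) \left(18 + T\right) = \left(18 + T\right) \left(\frac{9}{5} + T\right)$)
$p^{2}{\left(n{\left(-3,2 - 1 \right)} \right)} = \left(\frac{162}{5} + \left(\left(2 - 1\right) - -6\right)^{2} + \frac{99 \left(\left(2 - 1\right) - -6\right)}{5}\right)^{2} = \left(\frac{162}{5} + \left(\left(2 - 1\right) + 6\right)^{2} + \frac{99 \left(\left(2 - 1\right) + 6\right)}{5}\right)^{2} = \left(\frac{162}{5} + \left(1 + 6\right)^{2} + \frac{99 \left(1 + 6\right)}{5}\right)^{2} = \left(\frac{162}{5} + 7^{2} + \frac{99}{5} \cdot 7\right)^{2} = \left(\frac{162}{5} + 49 + \frac{693}{5}\right)^{2} = 220^{2} = 48400$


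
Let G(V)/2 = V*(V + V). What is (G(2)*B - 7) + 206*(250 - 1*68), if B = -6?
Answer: 37389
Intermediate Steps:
G(V) = 4*V² (G(V) = 2*(V*(V + V)) = 2*(V*(2*V)) = 2*(2*V²) = 4*V²)
(G(2)*B - 7) + 206*(250 - 1*68) = ((4*2²)*(-6) - 7) + 206*(250 - 1*68) = ((4*4)*(-6) - 7) + 206*(250 - 68) = (16*(-6) - 7) + 206*182 = (-96 - 7) + 37492 = -103 + 37492 = 37389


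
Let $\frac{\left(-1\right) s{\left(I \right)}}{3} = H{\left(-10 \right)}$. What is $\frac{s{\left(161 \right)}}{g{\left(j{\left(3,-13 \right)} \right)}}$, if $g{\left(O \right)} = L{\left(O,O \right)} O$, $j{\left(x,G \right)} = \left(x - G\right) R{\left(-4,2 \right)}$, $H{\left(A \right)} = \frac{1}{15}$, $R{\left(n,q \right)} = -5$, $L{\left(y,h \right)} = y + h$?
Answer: $- \frac{1}{64000} \approx -1.5625 \cdot 10^{-5}$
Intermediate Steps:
$L{\left(y,h \right)} = h + y$
$H{\left(A \right)} = \frac{1}{15}$
$s{\left(I \right)} = - \frac{1}{5}$ ($s{\left(I \right)} = \left(-3\right) \frac{1}{15} = - \frac{1}{5}$)
$j{\left(x,G \right)} = - 5 x + 5 G$ ($j{\left(x,G \right)} = \left(x - G\right) \left(-5\right) = - 5 x + 5 G$)
$g{\left(O \right)} = 2 O^{2}$ ($g{\left(O \right)} = \left(O + O\right) O = 2 O O = 2 O^{2}$)
$\frac{s{\left(161 \right)}}{g{\left(j{\left(3,-13 \right)} \right)}} = - \frac{1}{5 \cdot 2 \left(\left(-5\right) 3 + 5 \left(-13\right)\right)^{2}} = - \frac{1}{5 \cdot 2 \left(-15 - 65\right)^{2}} = - \frac{1}{5 \cdot 2 \left(-80\right)^{2}} = - \frac{1}{5 \cdot 2 \cdot 6400} = - \frac{1}{5 \cdot 12800} = \left(- \frac{1}{5}\right) \frac{1}{12800} = - \frac{1}{64000}$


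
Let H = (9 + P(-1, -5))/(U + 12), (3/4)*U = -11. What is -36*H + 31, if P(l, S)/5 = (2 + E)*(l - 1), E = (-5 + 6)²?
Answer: -505/2 ≈ -252.50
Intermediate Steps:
U = -44/3 (U = (4/3)*(-11) = -44/3 ≈ -14.667)
E = 1 (E = 1² = 1)
P(l, S) = -15 + 15*l (P(l, S) = 5*((2 + 1)*(l - 1)) = 5*(3*(-1 + l)) = 5*(-3 + 3*l) = -15 + 15*l)
H = 63/8 (H = (9 + (-15 + 15*(-1)))/(-44/3 + 12) = (9 + (-15 - 15))/(-8/3) = (9 - 30)*(-3/8) = -21*(-3/8) = 63/8 ≈ 7.8750)
-36*H + 31 = -36*63/8 + 31 = -567/2 + 31 = -505/2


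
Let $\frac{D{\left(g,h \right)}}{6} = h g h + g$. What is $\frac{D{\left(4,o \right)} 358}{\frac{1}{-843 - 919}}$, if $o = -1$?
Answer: $-30278208$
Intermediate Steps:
$D{\left(g,h \right)} = 6 g + 6 g h^{2}$ ($D{\left(g,h \right)} = 6 \left(h g h + g\right) = 6 \left(g h h + g\right) = 6 \left(g h^{2} + g\right) = 6 \left(g + g h^{2}\right) = 6 g + 6 g h^{2}$)
$\frac{D{\left(4,o \right)} 358}{\frac{1}{-843 - 919}} = \frac{6 \cdot 4 \left(1 + \left(-1\right)^{2}\right) 358}{\frac{1}{-843 - 919}} = \frac{6 \cdot 4 \left(1 + 1\right) 358}{\frac{1}{-1762}} = \frac{6 \cdot 4 \cdot 2 \cdot 358}{- \frac{1}{1762}} = 48 \cdot 358 \left(-1762\right) = 17184 \left(-1762\right) = -30278208$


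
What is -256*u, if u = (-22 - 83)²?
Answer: -2822400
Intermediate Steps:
u = 11025 (u = (-105)² = 11025)
-256*u = -256*11025 = -2822400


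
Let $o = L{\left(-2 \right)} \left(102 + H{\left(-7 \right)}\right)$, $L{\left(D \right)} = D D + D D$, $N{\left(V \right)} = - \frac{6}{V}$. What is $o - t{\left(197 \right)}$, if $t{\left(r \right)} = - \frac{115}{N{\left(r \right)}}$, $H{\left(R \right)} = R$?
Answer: $- \frac{18095}{6} \approx -3015.8$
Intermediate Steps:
$L{\left(D \right)} = 2 D^{2}$ ($L{\left(D \right)} = D^{2} + D^{2} = 2 D^{2}$)
$t{\left(r \right)} = \frac{115 r}{6}$ ($t{\left(r \right)} = - \frac{115}{\left(-6\right) \frac{1}{r}} = - 115 \left(- \frac{r}{6}\right) = \frac{115 r}{6}$)
$o = 760$ ($o = 2 \left(-2\right)^{2} \left(102 - 7\right) = 2 \cdot 4 \cdot 95 = 8 \cdot 95 = 760$)
$o - t{\left(197 \right)} = 760 - \frac{115}{6} \cdot 197 = 760 - \frac{22655}{6} = - \frac{18095}{6}$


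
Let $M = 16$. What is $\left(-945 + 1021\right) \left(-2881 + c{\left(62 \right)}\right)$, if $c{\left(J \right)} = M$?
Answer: $-217740$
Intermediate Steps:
$c{\left(J \right)} = 16$
$\left(-945 + 1021\right) \left(-2881 + c{\left(62 \right)}\right) = \left(-945 + 1021\right) \left(-2881 + 16\right) = 76 \left(-2865\right) = -217740$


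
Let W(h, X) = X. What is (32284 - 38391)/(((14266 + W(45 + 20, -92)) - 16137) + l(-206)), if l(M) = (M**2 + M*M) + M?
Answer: -6107/82703 ≈ -0.073843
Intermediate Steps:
l(M) = M + 2*M**2 (l(M) = (M**2 + M**2) + M = 2*M**2 + M = M + 2*M**2)
(32284 - 38391)/(((14266 + W(45 + 20, -92)) - 16137) + l(-206)) = (32284 - 38391)/(((14266 - 92) - 16137) - 206*(1 + 2*(-206))) = -6107/((14174 - 16137) - 206*(1 - 412)) = -6107/(-1963 - 206*(-411)) = -6107/(-1963 + 84666) = -6107/82703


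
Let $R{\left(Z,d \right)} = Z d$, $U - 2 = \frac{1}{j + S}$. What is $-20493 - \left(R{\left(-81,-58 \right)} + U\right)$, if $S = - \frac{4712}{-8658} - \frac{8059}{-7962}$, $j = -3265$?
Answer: $- \frac{944592503526431}{37494245029} \approx -25193.0$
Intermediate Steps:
$S = \frac{17881961}{11489166}$ ($S = \left(-4712\right) \left(- \frac{1}{8658}\right) - - \frac{8059}{7962} = \frac{2356}{4329} + \frac{8059}{7962} = \frac{17881961}{11489166} \approx 1.5564$)
$U = \frac{74977000892}{37494245029}$ ($U = 2 + \frac{1}{-3265 + \frac{17881961}{11489166}} = 2 + \frac{1}{- \frac{37494245029}{11489166}} = 2 - \frac{11489166}{37494245029} = \frac{74977000892}{37494245029} \approx 1.9997$)
$-20493 - \left(R{\left(-81,-58 \right)} + U\right) = -20493 - \left(\left(-81\right) \left(-58\right) + \frac{74977000892}{37494245029}\right) = -20493 - \left(4698 + \frac{74977000892}{37494245029}\right) = -20493 - \frac{176222940147134}{37494245029} = - \frac{944592503526431}{37494245029}$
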